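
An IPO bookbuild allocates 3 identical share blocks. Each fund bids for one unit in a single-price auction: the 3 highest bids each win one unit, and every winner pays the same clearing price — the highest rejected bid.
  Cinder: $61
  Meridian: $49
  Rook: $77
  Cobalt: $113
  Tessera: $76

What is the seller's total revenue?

Sorting: 113 (Cobalt), 77 (Rook), 76 (Tessera), 61 (Cinder), 49 (Meridian)
The 3 highest are Cobalt, Rook, Tessera.
Highest unsuccessful bid: $61 → clearing price.
Total revenue = 3 × $61 = $183.

Total revenue: $183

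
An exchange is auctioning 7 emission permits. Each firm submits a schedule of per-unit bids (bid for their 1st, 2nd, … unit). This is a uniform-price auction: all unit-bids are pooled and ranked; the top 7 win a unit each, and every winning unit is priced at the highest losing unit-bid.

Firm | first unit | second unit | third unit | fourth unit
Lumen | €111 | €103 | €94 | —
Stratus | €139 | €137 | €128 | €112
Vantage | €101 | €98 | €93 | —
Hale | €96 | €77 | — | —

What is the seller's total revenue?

All unit-bids, highest first — top 7: 139 (Stratus-1), 137 (Stratus-2), 128 (Stratus-3), 112 (Stratus-4), 111 (Lumen-1), 103 (Lumen-2), 101 (Vantage-1)
Highest rejected unit-bid = €98.
Allocation: Lumen 2, Stratus 4, Vantage 1. Every unit priced at €98.
Revenue = 7 × 98 = €686.

Total revenue: €686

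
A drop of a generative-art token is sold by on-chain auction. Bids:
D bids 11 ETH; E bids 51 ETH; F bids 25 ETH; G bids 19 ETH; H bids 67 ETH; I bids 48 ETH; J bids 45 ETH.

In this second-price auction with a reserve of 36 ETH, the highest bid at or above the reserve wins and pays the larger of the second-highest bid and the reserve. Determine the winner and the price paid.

H pays 51 ETH

Sorting bids: 67 (H) > 51 (E) > 48 (I) > 45 (J) > 25 (F) > 19 (G) > …
H has the top bid at or above the reserve (67 ETH).
Second-highest bid 51 ETH exceeds the reserve 36 ETH → payment 51 ETH.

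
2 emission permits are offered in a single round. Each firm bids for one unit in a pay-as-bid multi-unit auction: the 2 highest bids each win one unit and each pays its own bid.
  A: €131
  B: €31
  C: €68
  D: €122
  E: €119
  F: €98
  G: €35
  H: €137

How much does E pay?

E pays €0

Ordering the bids: 137 (H), 131 (A), 122 (D), 119 (E), …
Winners (2 units): H, A.
E does not win → €0.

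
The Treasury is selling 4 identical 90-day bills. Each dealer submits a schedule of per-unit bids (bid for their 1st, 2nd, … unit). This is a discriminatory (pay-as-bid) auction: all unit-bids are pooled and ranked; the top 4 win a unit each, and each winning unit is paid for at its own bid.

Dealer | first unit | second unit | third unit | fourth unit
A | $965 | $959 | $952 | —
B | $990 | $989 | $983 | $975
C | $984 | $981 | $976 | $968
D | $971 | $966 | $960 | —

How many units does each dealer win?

B 3, C 1

All unit-bids, highest first — top 4: 990 (B-1), 989 (B-2), 984 (C-1), 983 (B-3)
Next rejected bid: $981 (not a price — pay-as-bid).
Allocation: B 3, C 1.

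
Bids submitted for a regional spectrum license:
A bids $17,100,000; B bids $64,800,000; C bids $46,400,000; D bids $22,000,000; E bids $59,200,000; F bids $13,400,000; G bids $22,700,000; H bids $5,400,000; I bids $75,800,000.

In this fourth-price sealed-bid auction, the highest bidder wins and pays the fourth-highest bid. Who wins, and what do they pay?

I pays $46,400,000

Sorting bids: 75,800,000 (I) > 64,800,000 (B) > 59,200,000 (E) > 46,400,000 (C) > 22,700,000 (G) > 22,000,000 (D) > …
I is highest; pays the fourth-highest bid, $46,400,000.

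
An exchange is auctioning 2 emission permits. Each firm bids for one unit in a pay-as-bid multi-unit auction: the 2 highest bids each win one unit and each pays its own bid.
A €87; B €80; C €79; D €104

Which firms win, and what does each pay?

Ordering the bids: 104 (D), 87 (A), 80 (B), 79 (C)
The 2 highest are D, A.
Each winner pays its own bid: D €104, A €87.

D €104, A €87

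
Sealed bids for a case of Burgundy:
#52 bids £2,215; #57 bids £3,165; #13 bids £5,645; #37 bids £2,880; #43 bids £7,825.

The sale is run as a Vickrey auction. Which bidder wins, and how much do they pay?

#43 pays £5,645

Bids in order: 7,825 (#43) > 5,645 (#13) > 3,165 (#57) > 2,880 (#37) > 2,215 (#52)
#43 wins with the highest bid; price is set by the runner-up at £5,645.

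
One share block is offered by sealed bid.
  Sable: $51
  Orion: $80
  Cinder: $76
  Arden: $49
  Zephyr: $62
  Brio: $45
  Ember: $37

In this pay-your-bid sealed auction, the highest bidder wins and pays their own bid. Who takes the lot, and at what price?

Bids in order: 80 (Orion) > 76 (Cinder) > 62 (Zephyr) > 51 (Sable) > 49 (Arden) > 45 (Brio) > …
Orion is highest → pays own bid, $80.

Orion pays $80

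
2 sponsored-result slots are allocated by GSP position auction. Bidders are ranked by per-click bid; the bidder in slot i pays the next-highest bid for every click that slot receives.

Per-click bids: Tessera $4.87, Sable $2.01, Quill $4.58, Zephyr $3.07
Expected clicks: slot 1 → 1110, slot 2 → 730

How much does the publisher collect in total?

Sorting advertisers: $4.87 (Tessera) > $4.58 (Quill) > $3.07 (Zephyr) > …
Slot 1: Tessera pays $4.58 × 1110 = $5083.80
Slot 2: Quill pays $3.07 × 730 = $2241.10
Total = $7324.90

Total revenue: $7324.90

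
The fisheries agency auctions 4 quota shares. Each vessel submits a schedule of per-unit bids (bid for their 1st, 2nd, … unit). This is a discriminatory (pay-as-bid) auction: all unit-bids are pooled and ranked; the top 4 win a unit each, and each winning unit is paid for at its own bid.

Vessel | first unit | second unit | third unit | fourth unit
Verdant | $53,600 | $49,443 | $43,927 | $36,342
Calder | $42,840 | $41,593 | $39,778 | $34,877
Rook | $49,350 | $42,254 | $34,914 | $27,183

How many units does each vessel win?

Rook 1, Verdant 3

All unit-bids, highest first — top 4: 53,600 (Verdant-1), 49,443 (Verdant-2), 49,350 (Rook-1), 43,927 (Verdant-3)
Next rejected bid: $42,840 (not a price — pay-as-bid).
Allocation: Rook 1, Verdant 3.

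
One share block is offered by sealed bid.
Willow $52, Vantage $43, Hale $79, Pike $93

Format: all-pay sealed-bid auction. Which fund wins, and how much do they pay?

Pike pays $93

Bids ranked: 93 (Pike) > 79 (Hale) > 52 (Willow) > 43 (Vantage)
Pike is highest and takes the item; every bidder forfeits their bid.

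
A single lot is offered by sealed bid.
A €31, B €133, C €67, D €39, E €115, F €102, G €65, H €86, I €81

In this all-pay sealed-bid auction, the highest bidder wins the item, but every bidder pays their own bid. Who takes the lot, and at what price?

B pays €133

Sorting bids: 133 (B) > 115 (E) > 102 (F) > 86 (H) > 81 (I) > 67 (C) > …
B wins with the top bid; all bids are sunk regardless.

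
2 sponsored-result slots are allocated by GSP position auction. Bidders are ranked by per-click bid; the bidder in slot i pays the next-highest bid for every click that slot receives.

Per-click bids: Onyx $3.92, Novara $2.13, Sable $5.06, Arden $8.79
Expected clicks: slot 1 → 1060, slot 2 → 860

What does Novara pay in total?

Novara pays $0.00

Per-click bids in order: $8.79 (Arden) > $5.06 (Sable) > $3.92 (Onyx) > …
Novara ranks below slot 2 → no slot, pays nothing.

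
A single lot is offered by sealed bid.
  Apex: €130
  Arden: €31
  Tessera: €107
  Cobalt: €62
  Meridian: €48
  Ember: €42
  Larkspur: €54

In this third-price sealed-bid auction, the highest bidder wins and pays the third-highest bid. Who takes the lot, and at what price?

Bids ranked: 130 (Apex) > 107 (Tessera) > 62 (Cobalt) > 54 (Larkspur) > 48 (Meridian) > 42 (Ember) > …
Apex wins; payment is bid #3 in the ranking = €62.

Apex pays €62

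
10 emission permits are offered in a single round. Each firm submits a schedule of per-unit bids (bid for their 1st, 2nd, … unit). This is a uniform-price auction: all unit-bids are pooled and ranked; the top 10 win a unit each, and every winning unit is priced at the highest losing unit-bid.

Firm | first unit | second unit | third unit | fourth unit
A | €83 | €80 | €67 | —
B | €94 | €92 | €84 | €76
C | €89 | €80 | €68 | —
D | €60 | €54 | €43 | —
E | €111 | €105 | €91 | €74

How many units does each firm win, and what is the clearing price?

Merging the schedules and taking the best 10: 111 (E-1), 105 (E-2), 94 (B-1), 92 (B-2), 91 (E-3), 89 (C-1), 84 (B-3), 83 (A-1), 80 (A-2), 80 (C-2)
Highest rejected unit-bid = €76.
Allocation: A 2, B 3, C 2, E 3.

A 2, B 3, C 2, E 3; clearing price €76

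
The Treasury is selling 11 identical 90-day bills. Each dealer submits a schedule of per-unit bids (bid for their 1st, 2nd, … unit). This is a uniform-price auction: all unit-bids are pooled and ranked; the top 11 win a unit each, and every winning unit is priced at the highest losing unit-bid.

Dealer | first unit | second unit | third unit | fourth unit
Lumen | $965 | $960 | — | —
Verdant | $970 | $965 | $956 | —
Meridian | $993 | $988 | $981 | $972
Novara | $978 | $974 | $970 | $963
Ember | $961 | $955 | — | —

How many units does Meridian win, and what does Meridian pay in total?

Merging the schedules and taking the best 11: 993 (Meridian-1), 988 (Meridian-2), 981 (Meridian-3), 978 (Novara-1), 974 (Novara-2), 972 (Meridian-4), 970 (Verdant-1), 970 (Novara-3), 965 (Lumen-1), 965 (Verdant-2), 963 (Novara-4)
First bid not allocated: $961.
Meridian wins 4 unit(s) at $961 each.

Meridian: 4 units, pays $3,844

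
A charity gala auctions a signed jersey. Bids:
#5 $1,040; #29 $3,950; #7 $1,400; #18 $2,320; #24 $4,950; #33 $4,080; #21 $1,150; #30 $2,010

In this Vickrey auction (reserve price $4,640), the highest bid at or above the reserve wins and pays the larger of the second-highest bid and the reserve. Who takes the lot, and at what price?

Vickrey auction (reserve price $4,640): the highest bid at or above the reserve wins and pays the larger of the second-highest bid and the reserve.
Bids in order: 4,950 (#24) > 4,080 (#33) > 3,950 (#29) > 2,320 (#18) > 2,010 (#30) > 1,400 (#7) > …
Highest eligible bid: #24 at $4,950.
max(second-highest $4,080, reserve $4,640) = $4,640.

#24 pays $4,640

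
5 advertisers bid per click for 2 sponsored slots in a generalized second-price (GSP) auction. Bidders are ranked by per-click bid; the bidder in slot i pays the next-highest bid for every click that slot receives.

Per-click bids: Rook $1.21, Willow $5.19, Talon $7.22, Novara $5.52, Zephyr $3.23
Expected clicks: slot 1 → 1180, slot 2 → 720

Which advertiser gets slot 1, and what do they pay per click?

Ranked by bid: $7.22 (Talon) > $5.52 (Novara) > $5.19 (Willow) > …
Slot 1 goes to the first-ranked bidder, Talon, who pays the next bid down: $5.52/click.

Talon; $5.52 per click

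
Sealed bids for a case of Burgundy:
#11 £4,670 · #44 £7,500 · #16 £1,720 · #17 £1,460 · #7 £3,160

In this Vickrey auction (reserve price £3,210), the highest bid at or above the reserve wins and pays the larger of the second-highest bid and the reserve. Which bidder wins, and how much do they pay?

#44 pays £4,670

Bids in order: 7,500 (#44) > 4,670 (#11) > 3,160 (#7) > 1,720 (#16) > 1,460 (#17)
#44 has the top bid at or above the reserve (£7,500).
Second-highest bid £4,670 exceeds the reserve £3,210 → payment £4,670.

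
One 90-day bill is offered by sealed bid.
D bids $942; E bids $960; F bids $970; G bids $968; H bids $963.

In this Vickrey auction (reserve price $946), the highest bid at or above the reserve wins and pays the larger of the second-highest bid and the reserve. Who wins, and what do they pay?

Bids in order: 970 (F) > 968 (G) > 963 (H) > 960 (E) > 942 (D)
Highest eligible bid: F at $970.
Second-highest bid $968 exceeds the reserve $946 → payment $968.

F pays $968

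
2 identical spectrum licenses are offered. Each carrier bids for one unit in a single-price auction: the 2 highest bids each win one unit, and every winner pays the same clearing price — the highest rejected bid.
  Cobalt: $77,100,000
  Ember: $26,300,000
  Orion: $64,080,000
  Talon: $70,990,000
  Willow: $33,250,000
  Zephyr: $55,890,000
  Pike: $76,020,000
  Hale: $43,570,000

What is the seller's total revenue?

Total revenue: $141,980,000

Ordering the bids: 77,100,000 (Cobalt), 76,020,000 (Pike), 70,990,000 (Talon), 64,080,000 (Orion), …
Top 2: Cobalt, Pike.
Highest unsuccessful bid: $70,990,000 → clearing price.
Total revenue = 2 × $70,990,000 = $141,980,000.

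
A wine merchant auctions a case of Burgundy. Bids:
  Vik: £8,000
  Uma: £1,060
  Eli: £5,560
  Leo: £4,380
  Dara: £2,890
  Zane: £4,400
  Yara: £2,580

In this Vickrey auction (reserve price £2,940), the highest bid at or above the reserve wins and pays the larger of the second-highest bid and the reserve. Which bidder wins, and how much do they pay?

Bids ranked: 8,000 (Vik) > 5,560 (Eli) > 4,400 (Zane) > 4,380 (Leo) > 2,890 (Dara) > 2,580 (Yara) > …
Highest eligible bid: Vik at £8,000.
Second-highest bid £5,560 exceeds the reserve £2,940 → payment £5,560.

Vik pays £5,560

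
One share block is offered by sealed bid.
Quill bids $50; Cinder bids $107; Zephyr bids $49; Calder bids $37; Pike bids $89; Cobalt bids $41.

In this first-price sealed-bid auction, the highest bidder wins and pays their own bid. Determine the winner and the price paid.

Cinder pays $107

Bids in order: 107 (Cinder) > 89 (Pike) > 50 (Quill) > 49 (Zephyr) > 41 (Cobalt) > 37 (Calder)
Cinder is highest → pays own bid, $107.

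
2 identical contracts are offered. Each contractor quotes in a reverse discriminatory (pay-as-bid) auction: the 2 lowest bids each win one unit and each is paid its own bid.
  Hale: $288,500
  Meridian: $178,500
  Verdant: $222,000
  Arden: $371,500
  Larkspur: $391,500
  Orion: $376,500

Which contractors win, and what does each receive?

Meridian $178,500, Verdant $222,000

Ordering the bids: 178,500 (Meridian), 222,000 (Verdant), 288,500 (Hale), 371,500 (Arden), …
The 2 lowest are Meridian, Verdant.
Each winner is paid its own bid: Meridian $178,500, Verdant $222,000.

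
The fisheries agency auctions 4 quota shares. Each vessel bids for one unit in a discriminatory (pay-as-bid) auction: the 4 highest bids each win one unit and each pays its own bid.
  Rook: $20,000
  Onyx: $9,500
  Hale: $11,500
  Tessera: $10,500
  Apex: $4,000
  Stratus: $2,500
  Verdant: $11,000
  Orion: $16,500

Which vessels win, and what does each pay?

Rook $20,000, Orion $16,500, Hale $11,500, Verdant $11,000

Ordering the bids: 20,000 (Rook), 16,500 (Orion), 11,500 (Hale), 11,000 (Verdant), 10,500 (Tessera), 9,500 (Onyx), …
Winners (4 units): Rook, Orion, Hale, Verdant.
Each winner pays its own bid: Rook $20,000, Orion $16,500, Hale $11,500, Verdant $11,000.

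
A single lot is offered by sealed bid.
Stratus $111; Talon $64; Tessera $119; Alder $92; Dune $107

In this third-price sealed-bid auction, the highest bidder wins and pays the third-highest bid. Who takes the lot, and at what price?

Tessera pays $107

Third-price sealed-bid auction: the highest bidder wins and pays the third-highest bid.
Bids in order: 119 (Tessera) > 111 (Stratus) > 107 (Dune) > 92 (Alder) > 64 (Talon)
Tessera wins; payment is bid #3 in the ranking = $107.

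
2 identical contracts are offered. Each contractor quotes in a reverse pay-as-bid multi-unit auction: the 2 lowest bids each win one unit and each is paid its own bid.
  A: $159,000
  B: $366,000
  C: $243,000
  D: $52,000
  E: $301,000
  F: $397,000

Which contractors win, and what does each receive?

D $52,000, A $159,000

Sorting: 52,000 (D), 159,000 (A), 243,000 (C), 301,000 (E), …
Lowest 2: D, A.
Each winner is paid its own bid: D $52,000, A $159,000.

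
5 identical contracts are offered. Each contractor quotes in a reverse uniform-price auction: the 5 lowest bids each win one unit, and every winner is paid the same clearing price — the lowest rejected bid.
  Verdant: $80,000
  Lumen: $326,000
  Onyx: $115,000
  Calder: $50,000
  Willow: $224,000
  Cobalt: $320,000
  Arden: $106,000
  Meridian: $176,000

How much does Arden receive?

Ordering the bids: 50,000 (Calder), 80,000 (Verdant), 106,000 (Arden), 115,000 (Onyx), 176,000 (Meridian), 224,000 (Willow), 320,000 (Cobalt), …
The 5 lowest are Calder, Verdant, Arden, Onyx, Meridian.
First losing bid is Willow's $224,000, which sets the uniform price.
Arden wins → is paid $224,000.

Arden is paid $224,000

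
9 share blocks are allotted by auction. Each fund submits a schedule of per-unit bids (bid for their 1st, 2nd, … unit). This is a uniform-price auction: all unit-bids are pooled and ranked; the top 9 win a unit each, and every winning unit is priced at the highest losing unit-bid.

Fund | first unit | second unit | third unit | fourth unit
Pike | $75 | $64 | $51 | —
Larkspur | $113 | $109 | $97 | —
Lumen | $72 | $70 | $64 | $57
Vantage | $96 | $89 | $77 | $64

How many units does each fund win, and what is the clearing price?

Larkspur 3, Lumen 2, Pike 1, Vantage 3; clearing price $64

All unit-bids, highest first — top 9: 113 (Larkspur-1), 109 (Larkspur-2), 97 (Larkspur-3), 96 (Vantage-1), 89 (Vantage-2), 77 (Vantage-3), 75 (Pike-1), 72 (Lumen-1), 70 (Lumen-2)
The (k+1)-th unit-bid is $64.
Allocation: Larkspur 3, Lumen 2, Pike 1, Vantage 3.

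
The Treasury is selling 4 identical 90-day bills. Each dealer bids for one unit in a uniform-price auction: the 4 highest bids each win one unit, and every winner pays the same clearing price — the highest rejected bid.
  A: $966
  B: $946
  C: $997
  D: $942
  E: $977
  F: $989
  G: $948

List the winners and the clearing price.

Ordering the bids: 997 (C), 989 (F), 977 (E), 966 (A), 948 (G), 946 (B), …
Top 4: C, F, E, A.
First losing bid is G's $948, which sets the uniform price.

C, F, E, A; each pays $948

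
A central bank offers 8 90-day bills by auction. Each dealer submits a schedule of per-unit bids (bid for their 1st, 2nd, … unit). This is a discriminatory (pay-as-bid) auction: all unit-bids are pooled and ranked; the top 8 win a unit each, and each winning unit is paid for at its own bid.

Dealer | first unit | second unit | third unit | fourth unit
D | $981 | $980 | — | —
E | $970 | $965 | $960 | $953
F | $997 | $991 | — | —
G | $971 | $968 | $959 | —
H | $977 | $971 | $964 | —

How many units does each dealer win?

D 2, E 1, F 2, G 1, H 2

All unit-bids, highest first — top 8: 997 (F-1), 991 (F-2), 981 (D-1), 980 (D-2), 977 (H-1), 971 (G-1), 971 (H-2), 970 (E-1)
Next rejected bid: $968 (not a price — pay-as-bid).
Allocation: D 2, E 1, F 2, G 1, H 2.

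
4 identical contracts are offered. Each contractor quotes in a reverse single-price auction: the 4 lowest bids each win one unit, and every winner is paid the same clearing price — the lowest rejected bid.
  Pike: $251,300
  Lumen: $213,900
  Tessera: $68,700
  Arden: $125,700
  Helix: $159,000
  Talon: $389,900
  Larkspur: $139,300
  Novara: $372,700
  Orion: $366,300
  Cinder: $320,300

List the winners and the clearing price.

Bids ranked low→high: 68,700 (Tessera), 125,700 (Arden), 139,300 (Larkspur), 159,000 (Helix), 213,900 (Lumen), 251,300 (Pike), …
Winners (4 units): Tessera, Arden, Larkspur, Helix.
Lowest unsuccessful bid: $213,900 → clearing price.

Tessera, Arden, Larkspur, Helix; each is paid $213,900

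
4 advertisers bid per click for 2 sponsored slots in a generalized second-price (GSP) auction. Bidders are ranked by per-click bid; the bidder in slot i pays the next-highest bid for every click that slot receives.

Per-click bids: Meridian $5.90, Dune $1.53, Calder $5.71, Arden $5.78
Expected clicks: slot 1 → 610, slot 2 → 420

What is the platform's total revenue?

Total revenue: $5924.00

Per-click bids in order: $5.90 (Meridian) > $5.78 (Arden) > $5.71 (Calder) > …
Slot 1: Meridian pays $5.78 × 610 = $3525.80
Slot 2: Arden pays $5.71 × 420 = $2398.20
Total = $5924.00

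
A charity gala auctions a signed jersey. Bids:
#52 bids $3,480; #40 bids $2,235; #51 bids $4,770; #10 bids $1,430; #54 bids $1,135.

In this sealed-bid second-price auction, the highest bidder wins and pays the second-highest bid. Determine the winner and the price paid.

#51 pays $3,480

Bids in order: 4,770 (#51) > 3,480 (#52) > 2,235 (#40) > 1,430 (#10) > 1,135 (#54)
Second-price: #51 pays #52's bid of $3,480.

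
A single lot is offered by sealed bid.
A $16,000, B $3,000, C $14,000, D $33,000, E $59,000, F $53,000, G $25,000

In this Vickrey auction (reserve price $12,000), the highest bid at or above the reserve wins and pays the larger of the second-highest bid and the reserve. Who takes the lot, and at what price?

Bids in order: 59,000 (E) > 53,000 (F) > 33,000 (D) > 25,000 (G) > 16,000 (A) > 14,000 (C) > …
Highest eligible bid: E at $59,000.
max(second-highest $53,000, reserve $12,000) = $53,000; the reserve does not bind.

E pays $53,000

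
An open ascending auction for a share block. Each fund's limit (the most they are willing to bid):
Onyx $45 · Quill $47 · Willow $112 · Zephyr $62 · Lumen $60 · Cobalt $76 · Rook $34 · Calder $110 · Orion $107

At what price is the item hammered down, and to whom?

Rule: the price rises until one bidder remains; the winner pays the price at which the last rival dropped out.
Limits ranked: 112 (Willow) > 110 (Calder) > 107 (Orion) > 76 (Cobalt) > 62 (Zephyr) > 60 (Lumen) > …
Bidding ends when Calder exits at $110; Willow takes it.

Willow wins at $110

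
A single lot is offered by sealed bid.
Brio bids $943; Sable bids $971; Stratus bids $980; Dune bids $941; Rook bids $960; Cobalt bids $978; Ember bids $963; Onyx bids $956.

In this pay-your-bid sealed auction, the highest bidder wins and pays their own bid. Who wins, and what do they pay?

Bids in order: 980 (Stratus) > 978 (Cobalt) > 971 (Sable) > 963 (Ember) > 960 (Rook) > 956 (Onyx) > …
First-price: Stratus pays what they bid, $980.

Stratus pays $980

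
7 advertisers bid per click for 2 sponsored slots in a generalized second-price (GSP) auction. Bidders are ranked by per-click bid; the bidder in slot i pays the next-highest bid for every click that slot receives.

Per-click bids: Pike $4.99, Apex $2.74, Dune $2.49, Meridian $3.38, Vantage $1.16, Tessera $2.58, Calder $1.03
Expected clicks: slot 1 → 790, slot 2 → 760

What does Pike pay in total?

Pike pays $2670.20

Per-click bids in order: $4.99 (Pike) > $3.38 (Meridian) > $2.74 (Apex) > …
Pike holds slot 1 → pays next bid $3.38 × 790 clicks = $2670.20.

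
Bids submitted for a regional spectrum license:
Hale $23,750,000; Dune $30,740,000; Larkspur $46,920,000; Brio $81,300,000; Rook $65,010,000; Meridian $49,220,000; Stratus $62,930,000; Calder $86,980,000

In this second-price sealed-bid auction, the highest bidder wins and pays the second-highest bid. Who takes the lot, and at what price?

Bids in order: 86,980,000 (Calder) > 81,300,000 (Brio) > 65,010,000 (Rook) > 62,930,000 (Stratus) > 49,220,000 (Meridian) > 46,920,000 (Larkspur) > …
Calder is highest; pays the second-highest bid, $81,300,000.

Calder pays $81,300,000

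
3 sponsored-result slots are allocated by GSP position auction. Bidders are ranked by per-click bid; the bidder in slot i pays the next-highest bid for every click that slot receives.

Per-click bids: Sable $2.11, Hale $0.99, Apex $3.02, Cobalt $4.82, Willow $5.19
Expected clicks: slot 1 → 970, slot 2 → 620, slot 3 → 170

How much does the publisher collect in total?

Ranked by bid: $5.19 (Willow) > $4.82 (Cobalt) > $3.02 (Apex) > $2.11 (Sable) > …
Slot 1: Willow pays $4.82 × 970 = $4675.40
Slot 2: Cobalt pays $3.02 × 620 = $1872.40
Slot 3: Apex pays $2.11 × 170 = $358.70
Total = $6906.50

Total revenue: $6906.50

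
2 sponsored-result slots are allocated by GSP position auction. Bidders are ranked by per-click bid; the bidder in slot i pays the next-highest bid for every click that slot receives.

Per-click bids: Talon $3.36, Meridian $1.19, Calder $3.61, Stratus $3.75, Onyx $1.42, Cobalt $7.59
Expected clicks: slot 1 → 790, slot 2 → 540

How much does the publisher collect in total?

Ranked by bid: $7.59 (Cobalt) > $3.75 (Stratus) > $3.61 (Calder) > …
Slot 1: Cobalt pays $3.75 × 790 = $2962.50
Slot 2: Stratus pays $3.61 × 540 = $1949.40
Total = $4911.90

Total revenue: $4911.90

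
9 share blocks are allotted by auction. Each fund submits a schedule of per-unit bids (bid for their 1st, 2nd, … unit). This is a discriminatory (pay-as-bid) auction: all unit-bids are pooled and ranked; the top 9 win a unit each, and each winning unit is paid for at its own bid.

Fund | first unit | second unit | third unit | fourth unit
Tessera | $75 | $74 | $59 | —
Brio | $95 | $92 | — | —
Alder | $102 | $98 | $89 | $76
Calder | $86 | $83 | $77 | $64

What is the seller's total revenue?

Total revenue: $798

Pooled unit-bids ranked (top 9): 102 (Alder-1), 98 (Alder-2), 95 (Brio-1), 92 (Brio-2), 89 (Alder-3), 86 (Calder-1), 83 (Calder-2), 77 (Calder-3), 76 (Alder-4)
Next rejected bid: $75 (not a price — pay-as-bid).
Each winning unit pays its own bid.
Revenue = 102 + 98 + 95 + 92 + 89 + 86 + 83 + 77 + 76 = $798.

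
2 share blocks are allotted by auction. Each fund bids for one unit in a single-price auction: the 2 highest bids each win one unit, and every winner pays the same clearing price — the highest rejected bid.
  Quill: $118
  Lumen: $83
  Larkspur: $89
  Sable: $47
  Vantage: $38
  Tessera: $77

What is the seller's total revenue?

Total revenue: $166

Ordering the bids: 118 (Quill), 89 (Larkspur), 83 (Lumen), 77 (Tessera), …
The 2 highest are Quill, Larkspur.
Highest unsuccessful bid: $83 → clearing price.
Total revenue = 2 × $83 = $166.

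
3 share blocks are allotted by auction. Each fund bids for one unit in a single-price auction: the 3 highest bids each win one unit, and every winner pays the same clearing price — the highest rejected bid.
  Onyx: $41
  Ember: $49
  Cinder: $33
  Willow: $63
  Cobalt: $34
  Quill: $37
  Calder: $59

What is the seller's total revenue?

Ordering the bids: 63 (Willow), 59 (Calder), 49 (Ember), 41 (Onyx), 37 (Quill), …
Top 3: Willow, Calder, Ember.
Clearing price = highest rejected bid = $41.
Total revenue = 3 × $41 = $123.

Total revenue: $123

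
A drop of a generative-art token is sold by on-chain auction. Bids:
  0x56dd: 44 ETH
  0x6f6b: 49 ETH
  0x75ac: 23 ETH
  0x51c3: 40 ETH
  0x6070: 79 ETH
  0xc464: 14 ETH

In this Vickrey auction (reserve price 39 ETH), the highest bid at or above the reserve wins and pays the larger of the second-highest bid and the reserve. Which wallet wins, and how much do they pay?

0x6070 pays 49 ETH

Rule: the highest bid at or above the reserve wins and pays the larger of the second-highest bid and the reserve.
Bids ranked: 79 (0x6070) > 49 (0x6f6b) > 44 (0x56dd) > 40 (0x51c3) > 23 (0x75ac) > 14 (0xc464)
Highest eligible bid: 0x6070 at 79 ETH.
max(second-highest 49 ETH, reserve 39 ETH) = 49 ETH; the reserve does not bind.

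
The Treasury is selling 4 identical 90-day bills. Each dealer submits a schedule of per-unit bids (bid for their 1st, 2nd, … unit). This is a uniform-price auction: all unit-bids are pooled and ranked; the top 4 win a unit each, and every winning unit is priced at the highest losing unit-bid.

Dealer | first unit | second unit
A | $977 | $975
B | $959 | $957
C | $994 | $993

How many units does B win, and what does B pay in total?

B: 0 units, pays $0

Pooled unit-bids ranked (top 4): 994 (C-1), 993 (C-2), 977 (A-1), 975 (A-2)
First bid not allocated: $959.
B wins 0 unit(s) at $959 each.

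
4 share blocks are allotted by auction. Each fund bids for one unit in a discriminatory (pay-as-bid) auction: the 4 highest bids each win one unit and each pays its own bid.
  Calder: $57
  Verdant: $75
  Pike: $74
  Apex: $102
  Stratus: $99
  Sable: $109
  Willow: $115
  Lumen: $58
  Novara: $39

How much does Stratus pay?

Ordering the bids: 115 (Willow), 109 (Sable), 102 (Apex), 99 (Stratus), 75 (Verdant), 74 (Pike), …
Winners (4 units): Willow, Sable, Apex, Stratus.
Stratus wins → own bid $99.

Stratus pays $99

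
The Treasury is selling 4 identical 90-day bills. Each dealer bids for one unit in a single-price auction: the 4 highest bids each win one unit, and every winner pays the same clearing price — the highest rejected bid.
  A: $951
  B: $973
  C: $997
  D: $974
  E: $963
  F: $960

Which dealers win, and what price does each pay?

C, D, B, E; each pays $960

Bids ranked high→low: 997 (C), 974 (D), 973 (B), 963 (E), 960 (F), 951 (A)
The 4 highest are C, D, B, E.
Clearing price = highest rejected bid = $960.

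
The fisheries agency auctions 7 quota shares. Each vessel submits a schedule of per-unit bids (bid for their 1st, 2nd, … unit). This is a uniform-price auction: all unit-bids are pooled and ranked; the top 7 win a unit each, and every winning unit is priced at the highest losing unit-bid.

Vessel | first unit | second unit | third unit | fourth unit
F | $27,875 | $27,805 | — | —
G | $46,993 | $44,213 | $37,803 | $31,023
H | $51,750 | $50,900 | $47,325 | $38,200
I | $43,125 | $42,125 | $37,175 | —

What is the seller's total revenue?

Total revenue: $267,400

Merging the schedules and taking the best 7: 51,750 (H-1), 50,900 (H-2), 47,325 (H-3), 46,993 (G-1), 44,213 (G-2), 43,125 (I-1), 42,125 (I-2)
Highest rejected unit-bid = $38,200.
Allocation: G 2, H 3, I 2. Every unit priced at $38,200.
Revenue = 7 × 38,200 = $267,400.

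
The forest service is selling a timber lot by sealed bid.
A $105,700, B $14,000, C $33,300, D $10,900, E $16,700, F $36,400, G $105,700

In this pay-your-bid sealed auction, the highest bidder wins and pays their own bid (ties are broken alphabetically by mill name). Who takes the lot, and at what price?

A pays $105,700

Pay-your-bid sealed auction: the highest bidder wins and pays their own bid.
Bids in order: 105,700 (A) > 105,700 (G) > 36,400 (F) > 33,300 (C) > 16,700 (E) > 14,000 (B) > …
Tie at $105,700 → A wins by tie-break.
First-price: A pays what they bid, $105,700.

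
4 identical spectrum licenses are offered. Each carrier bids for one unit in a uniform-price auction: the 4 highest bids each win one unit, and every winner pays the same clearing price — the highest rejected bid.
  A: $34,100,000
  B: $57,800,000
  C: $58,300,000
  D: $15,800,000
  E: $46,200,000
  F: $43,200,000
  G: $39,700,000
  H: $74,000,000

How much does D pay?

Bids ranked high→low: 74,000,000 (H), 58,300,000 (C), 57,800,000 (B), 46,200,000 (E), 43,200,000 (F), 39,700,000 (G), …
Top 4: H, C, B, E.
First losing bid is F's $43,200,000, which sets the uniform price.
D does not win → pays $0.

D pays $0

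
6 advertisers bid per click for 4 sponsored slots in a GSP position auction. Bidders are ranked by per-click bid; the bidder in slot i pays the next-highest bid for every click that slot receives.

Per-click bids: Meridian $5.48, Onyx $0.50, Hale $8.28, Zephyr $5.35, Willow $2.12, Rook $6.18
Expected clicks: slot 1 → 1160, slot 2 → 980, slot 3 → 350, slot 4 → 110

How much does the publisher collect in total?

Per-click bids in order: $8.28 (Hale) > $6.18 (Rook) > $5.48 (Meridian) > $5.35 (Zephyr) > $2.12 (Willow) > …
Slot 1: Hale pays $6.18 × 1160 = $7168.80
Slot 2: Rook pays $5.48 × 980 = $5370.40
Slot 3: Meridian pays $5.35 × 350 = $1872.50
Slot 4: Zephyr pays $2.12 × 110 = $233.20
Total = $14644.90

Total revenue: $14644.90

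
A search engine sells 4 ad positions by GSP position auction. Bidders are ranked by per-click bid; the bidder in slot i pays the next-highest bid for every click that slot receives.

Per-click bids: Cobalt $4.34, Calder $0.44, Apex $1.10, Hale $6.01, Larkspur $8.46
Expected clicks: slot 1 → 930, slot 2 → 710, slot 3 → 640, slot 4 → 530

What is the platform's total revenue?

Total revenue: $9607.90

Ranked by bid: $8.46 (Larkspur) > $6.01 (Hale) > $4.34 (Cobalt) > $1.10 (Apex) > $0.44 (Calder)
Slot 1: Larkspur pays $6.01 × 930 = $5589.30
Slot 2: Hale pays $4.34 × 710 = $3081.40
Slot 3: Cobalt pays $1.10 × 640 = $704.00
Slot 4: Apex pays $0.44 × 530 = $233.20
Total = $9607.90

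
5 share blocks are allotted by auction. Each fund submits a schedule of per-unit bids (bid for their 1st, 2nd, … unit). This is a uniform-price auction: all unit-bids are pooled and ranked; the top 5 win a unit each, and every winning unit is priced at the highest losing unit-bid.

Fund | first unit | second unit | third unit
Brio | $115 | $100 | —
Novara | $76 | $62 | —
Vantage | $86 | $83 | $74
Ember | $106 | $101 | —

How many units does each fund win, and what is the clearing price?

Brio 2, Ember 2, Vantage 1; clearing price $83

Pooled unit-bids ranked (top 5): 115 (Brio-1), 106 (Ember-1), 101 (Ember-2), 100 (Brio-2), 86 (Vantage-1)
First bid not allocated: $83.
Allocation: Brio 2, Ember 2, Vantage 1.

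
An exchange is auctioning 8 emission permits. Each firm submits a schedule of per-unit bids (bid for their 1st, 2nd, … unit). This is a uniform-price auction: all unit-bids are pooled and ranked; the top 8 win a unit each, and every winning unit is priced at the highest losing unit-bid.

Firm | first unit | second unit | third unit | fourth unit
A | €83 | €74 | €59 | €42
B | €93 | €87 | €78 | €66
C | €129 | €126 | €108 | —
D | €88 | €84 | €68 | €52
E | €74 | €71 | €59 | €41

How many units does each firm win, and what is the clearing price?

Pooled unit-bids ranked (top 8): 129 (C-1), 126 (C-2), 108 (C-3), 93 (B-1), 88 (D-1), 87 (B-2), 84 (D-2), 83 (A-1)
Highest rejected unit-bid = €78.
Allocation: A 1, B 2, C 3, D 2.

A 1, B 2, C 3, D 2; clearing price €78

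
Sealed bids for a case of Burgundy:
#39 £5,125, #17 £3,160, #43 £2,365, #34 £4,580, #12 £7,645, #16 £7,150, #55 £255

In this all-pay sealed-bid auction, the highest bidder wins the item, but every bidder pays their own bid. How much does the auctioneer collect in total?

All-pay sealed-bid auction: the highest bidder wins the item, but every bidder pays their own bid.
Bids in order: 7,645 (#12) > 7,150 (#16) > 5,125 (#39) > 4,580 (#34) > 3,160 (#17) > 2,365 (#43) > …
Every bidder forfeits their bid regardless of winning.
Revenue = 5,125 + 3,160 + 2,365 + 4,580 + 7,645 + 7,150 + 255 = £30,280.

Total revenue: £30,280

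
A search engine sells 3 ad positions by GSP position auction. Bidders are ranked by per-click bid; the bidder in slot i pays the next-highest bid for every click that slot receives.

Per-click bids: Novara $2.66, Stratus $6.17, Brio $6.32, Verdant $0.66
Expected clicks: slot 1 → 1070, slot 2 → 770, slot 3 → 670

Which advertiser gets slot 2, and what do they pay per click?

Ranked by bid: $6.32 (Brio) > $6.17 (Stratus) > $2.66 (Novara) > $0.66 (Verdant)
Slot 2 goes to the second-ranked bidder, Stratus, who pays the next bid down: $2.66/click.

Stratus; $2.66 per click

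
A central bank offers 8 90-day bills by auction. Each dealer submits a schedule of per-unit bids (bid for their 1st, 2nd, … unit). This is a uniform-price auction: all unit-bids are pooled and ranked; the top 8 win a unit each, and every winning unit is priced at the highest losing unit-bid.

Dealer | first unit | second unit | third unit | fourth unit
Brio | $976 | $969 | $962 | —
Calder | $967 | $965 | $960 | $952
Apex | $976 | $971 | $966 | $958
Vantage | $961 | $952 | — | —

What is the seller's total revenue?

Total revenue: $7,688

All unit-bids, highest first — top 8: 976 (Brio-1), 976 (Apex-1), 971 (Apex-2), 969 (Brio-2), 967 (Calder-1), 966 (Apex-3), 965 (Calder-2), 962 (Brio-3)
First bid not allocated: $961.
Allocation: Apex 3, Brio 3, Calder 2. Every unit priced at $961.
Revenue = 8 × 961 = $7,688.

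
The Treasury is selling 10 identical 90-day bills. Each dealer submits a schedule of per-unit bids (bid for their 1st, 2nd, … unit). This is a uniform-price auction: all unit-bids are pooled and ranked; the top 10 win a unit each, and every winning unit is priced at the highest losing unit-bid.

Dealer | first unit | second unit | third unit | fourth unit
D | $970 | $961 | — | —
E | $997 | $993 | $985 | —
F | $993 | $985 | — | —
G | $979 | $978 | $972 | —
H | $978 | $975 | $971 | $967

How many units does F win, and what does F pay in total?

F: 2 units, pays $1,942

Merging the schedules and taking the best 10: 997 (E-1), 993 (E-2), 993 (F-1), 985 (E-3), 985 (F-2), 979 (G-1), 978 (G-2), 978 (H-1), 975 (H-2), 972 (G-3)
First bid not allocated: $971.
F wins 2 unit(s) at $971 each.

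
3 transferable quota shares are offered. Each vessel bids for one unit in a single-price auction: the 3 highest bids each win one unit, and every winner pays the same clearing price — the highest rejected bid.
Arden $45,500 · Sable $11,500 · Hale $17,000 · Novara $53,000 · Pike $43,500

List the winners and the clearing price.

Ordering the bids: 53,000 (Novara), 45,500 (Arden), 43,500 (Pike), 17,000 (Hale), 11,500 (Sable)
The 3 highest are Novara, Arden, Pike.
Clearing price = highest rejected bid = $17,000.

Novara, Arden, Pike; each pays $17,000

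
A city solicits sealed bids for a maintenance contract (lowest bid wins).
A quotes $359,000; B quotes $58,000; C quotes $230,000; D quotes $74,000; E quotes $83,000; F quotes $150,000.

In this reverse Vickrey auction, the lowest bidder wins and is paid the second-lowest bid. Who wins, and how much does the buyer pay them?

Rule: the lowest bidder wins and is paid the second-lowest bid.
Sorting bids: 58,000 (B) < 74,000 (D) < 83,000 (E) < 150,000 (F) < 230,000 (C) < 359,000 (A)
B wins with the lowest bid; price is set by the runner-up at $74,000.

B is paid $74,000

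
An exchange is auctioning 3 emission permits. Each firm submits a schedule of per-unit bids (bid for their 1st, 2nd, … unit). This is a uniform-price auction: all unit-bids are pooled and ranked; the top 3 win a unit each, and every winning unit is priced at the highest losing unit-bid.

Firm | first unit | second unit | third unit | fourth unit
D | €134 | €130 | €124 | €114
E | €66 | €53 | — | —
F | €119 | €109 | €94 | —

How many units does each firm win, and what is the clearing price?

Pooled unit-bids ranked (top 3): 134 (D-1), 130 (D-2), 124 (D-3)
The (k+1)-th unit-bid is €119.
Allocation: D 3.

D 3; clearing price €119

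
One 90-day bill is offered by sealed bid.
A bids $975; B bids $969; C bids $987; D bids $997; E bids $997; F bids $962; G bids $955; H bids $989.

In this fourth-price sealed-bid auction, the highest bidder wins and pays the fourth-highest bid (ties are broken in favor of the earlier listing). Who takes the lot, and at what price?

Bids in order: 997 (D) > 997 (E) > 989 (H) > 987 (C) > 975 (A) > 969 (B) > …
Tie at $997 → D wins by tie-break.
D is highest; pays the fourth-highest bid, $987.

D pays $987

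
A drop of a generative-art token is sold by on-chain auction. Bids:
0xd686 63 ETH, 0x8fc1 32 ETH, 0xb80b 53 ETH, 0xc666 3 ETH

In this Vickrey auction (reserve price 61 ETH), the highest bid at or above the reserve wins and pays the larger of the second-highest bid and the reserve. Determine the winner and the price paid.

Bids ranked: 63 (0xd686) > 53 (0xb80b) > 32 (0x8fc1) > 3 (0xc666)
0xd686 has the top bid at or above the reserve (63 ETH).
Second-highest bid 53 ETH is below the reserve 61 ETH, so the reserve binds → payment 61 ETH.

0xd686 pays 61 ETH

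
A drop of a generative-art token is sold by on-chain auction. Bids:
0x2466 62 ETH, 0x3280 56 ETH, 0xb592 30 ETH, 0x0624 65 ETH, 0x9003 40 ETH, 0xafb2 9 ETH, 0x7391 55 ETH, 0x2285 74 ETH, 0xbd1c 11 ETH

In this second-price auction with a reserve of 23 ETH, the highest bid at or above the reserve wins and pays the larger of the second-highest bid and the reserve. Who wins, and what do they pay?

Bids ranked: 74 (0x2285) > 65 (0x0624) > 62 (0x2466) > 56 (0x3280) > 55 (0x7391) > 40 (0x9003) > …
Highest eligible bid: 0x2285 at 74 ETH.
Second-highest bid 65 ETH exceeds the reserve 23 ETH → payment 65 ETH.

0x2285 pays 65 ETH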